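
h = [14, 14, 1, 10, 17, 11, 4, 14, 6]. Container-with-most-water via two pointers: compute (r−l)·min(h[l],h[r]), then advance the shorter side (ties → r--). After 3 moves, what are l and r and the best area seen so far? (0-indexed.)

l=0 r=8: min(14,6)*8=48 best=48 *, r--
l=0 r=7: min(14,14)*7=98 best=98 *, r--
l=0 r=6: min(14,4)*6=24 best=98, r--

l=0, r=5, best area=98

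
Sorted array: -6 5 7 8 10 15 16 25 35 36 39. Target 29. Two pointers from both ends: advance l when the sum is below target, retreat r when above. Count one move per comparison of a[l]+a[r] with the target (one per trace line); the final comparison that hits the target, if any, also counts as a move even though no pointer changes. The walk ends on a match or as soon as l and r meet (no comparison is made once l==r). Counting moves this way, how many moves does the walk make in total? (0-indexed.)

l=0 r=10: -6+39=33 >29, r--
l=0 r=9: -6+36=30 >29, r--
l=0 r=8: -6+35=29, found

3 moves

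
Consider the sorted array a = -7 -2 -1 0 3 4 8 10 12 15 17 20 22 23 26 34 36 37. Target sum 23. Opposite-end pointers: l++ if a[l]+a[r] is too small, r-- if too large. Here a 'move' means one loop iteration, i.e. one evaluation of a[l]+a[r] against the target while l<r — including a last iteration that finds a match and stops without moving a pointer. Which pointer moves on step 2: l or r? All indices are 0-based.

[0,17] -7+37=30 >23 → r--
[0,16] -7+36=29 >23 → r--

r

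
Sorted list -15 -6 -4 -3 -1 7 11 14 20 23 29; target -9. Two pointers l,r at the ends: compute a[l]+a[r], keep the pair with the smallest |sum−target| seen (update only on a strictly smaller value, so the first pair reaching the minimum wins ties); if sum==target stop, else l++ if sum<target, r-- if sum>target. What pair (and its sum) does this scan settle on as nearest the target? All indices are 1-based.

[1,11] -15+29=14 d=23 * → r--
[1,10] -15+23=8 d=17 * → r--
[1,9] -15+20=5 d=14 * → r--
[1,8] -15+14=-1 d=8 * → r--
[1,7] -15+11=-4 d=5 * → r--
[1,6] -15+7=-8 d=1 * → r--
[1,5] -15+-1=-16 d=7 → l++
[2,5] -6+-1=-7 d=2 → r--
[2,4] -6+-3=-9 d=0 * → stop

pair (-6, -3) with sum -9 (|Δ|=0)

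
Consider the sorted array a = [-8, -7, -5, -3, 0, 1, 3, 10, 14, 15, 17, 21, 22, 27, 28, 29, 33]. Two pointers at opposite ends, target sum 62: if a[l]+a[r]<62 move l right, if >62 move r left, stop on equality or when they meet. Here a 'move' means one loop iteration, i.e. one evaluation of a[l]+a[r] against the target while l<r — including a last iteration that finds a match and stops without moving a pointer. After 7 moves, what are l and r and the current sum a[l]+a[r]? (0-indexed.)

[0,16] -8+33=25 <62 → l++
[1,16] -7+33=26 <62 → l++
[2,16] -5+33=28 <62 → l++
[3,16] -3+33=30 <62 → l++
[4,16] 0+33=33 <62 → l++
[5,16] 1+33=34 <62 → l++
[6,16] 3+33=36 <62 → l++

l=7, r=16, sum=43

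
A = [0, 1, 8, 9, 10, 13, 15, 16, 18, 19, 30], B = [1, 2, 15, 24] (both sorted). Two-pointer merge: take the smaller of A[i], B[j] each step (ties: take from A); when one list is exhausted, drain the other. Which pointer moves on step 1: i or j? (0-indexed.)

i

[i=0,j=0] A[i]=0<=B[j]=1 take 0 → i++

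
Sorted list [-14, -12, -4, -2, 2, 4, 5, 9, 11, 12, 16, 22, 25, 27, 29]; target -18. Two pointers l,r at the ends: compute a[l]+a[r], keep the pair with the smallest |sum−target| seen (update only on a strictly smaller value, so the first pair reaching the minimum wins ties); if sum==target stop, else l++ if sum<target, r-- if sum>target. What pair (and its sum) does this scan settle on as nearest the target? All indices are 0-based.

[0,14] -14+29=15 d=33 * → r--
[0,13] -14+27=13 d=31 * → r--
[0,12] -14+25=11 d=29 * → r--
[0,11] -14+22=8 d=26 * → r--
[0,10] -14+16=2 d=20 * → r--
[0,9] -14+12=-2 d=16 * → r--
[0,8] -14+11=-3 d=15 * → r--
[0,7] -14+9=-5 d=13 * → r--
[0,6] -14+5=-9 d=9 * → r--
[0,5] -14+4=-10 d=8 * → r--
[0,4] -14+2=-12 d=6 * → r--
[0,3] -14+-2=-16 d=2 * → r--
[0,2] -14+-4=-18 d=0 * → stop

pair (-14, -4) with sum -18 (|Δ|=0)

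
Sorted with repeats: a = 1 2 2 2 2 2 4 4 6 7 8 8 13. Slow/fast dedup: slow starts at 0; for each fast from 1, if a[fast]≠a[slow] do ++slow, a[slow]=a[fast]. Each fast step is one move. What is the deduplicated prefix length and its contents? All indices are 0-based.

length 7; prefix = [1, 2, 4, 6, 7, 8, 13]

slow=0 fast=1: a[fast]=2≠a[slow]=1 write a[1]=2, slow++,fast++
slow=1 fast=2: a[fast]=2=a[slow] dup, fast++
slow=1 fast=3: a[fast]=2=a[slow] dup, fast++
slow=1 fast=4: a[fast]=2=a[slow] dup, fast++
slow=1 fast=5: a[fast]=2=a[slow] dup, fast++
slow=1 fast=6: a[fast]=4≠a[slow]=2 write a[2]=4, slow++,fast++
slow=2 fast=7: a[fast]=4=a[slow] dup, fast++
slow=2 fast=8: a[fast]=6≠a[slow]=4 write a[3]=6, slow++,fast++
slow=3 fast=9: a[fast]=7≠a[slow]=6 write a[4]=7, slow++,fast++
slow=4 fast=10: a[fast]=8≠a[slow]=7 write a[5]=8, slow++,fast++
slow=5 fast=11: a[fast]=8=a[slow] dup, fast++
slow=5 fast=12: a[fast]=13≠a[slow]=8 write a[6]=13, slow++,fast++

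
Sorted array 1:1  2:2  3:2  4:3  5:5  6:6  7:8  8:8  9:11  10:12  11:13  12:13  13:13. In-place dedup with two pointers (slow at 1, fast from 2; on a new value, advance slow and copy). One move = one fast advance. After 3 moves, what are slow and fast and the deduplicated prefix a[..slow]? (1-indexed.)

slow=1 fast=2: a[fast]=2≠a[slow]=1 write a[2]=2, slow++,fast++
slow=2 fast=3: a[fast]=2=a[slow] dup, fast++
slow=2 fast=4: a[fast]=3≠a[slow]=2 write a[3]=3, slow++,fast++

slow=3, fast=5, prefix=[1, 2, 3]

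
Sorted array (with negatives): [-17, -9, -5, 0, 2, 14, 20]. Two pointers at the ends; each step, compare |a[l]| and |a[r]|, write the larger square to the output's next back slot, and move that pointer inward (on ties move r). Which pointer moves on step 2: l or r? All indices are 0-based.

[0,6] |-17|<=|20| out[6]=400 → r--
[0,5] |-17|>|14| out[5]=289 → l++

l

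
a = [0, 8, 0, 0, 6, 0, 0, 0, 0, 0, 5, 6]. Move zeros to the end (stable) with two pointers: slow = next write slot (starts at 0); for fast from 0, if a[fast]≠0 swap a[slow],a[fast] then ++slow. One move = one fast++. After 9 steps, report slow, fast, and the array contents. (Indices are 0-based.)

slow=2, fast=9, a=[8, 6, 0, 0, 0, 0, 0, 0, 0, 0, 5, 6]

(s=0,f=0) a[fast]=0 → fast++
(s=0,f=1) a[fast]=8≠0 swap→a[0]=8 → slow++,fast++
(s=1,f=2) a[fast]=0 → fast++
(s=1,f=3) a[fast]=0 → fast++
(s=1,f=4) a[fast]=6≠0 swap→a[1]=6 → slow++,fast++
(s=2,f=5) a[fast]=0 → fast++
(s=2,f=6) a[fast]=0 → fast++
(s=2,f=7) a[fast]=0 → fast++
(s=2,f=8) a[fast]=0 → fast++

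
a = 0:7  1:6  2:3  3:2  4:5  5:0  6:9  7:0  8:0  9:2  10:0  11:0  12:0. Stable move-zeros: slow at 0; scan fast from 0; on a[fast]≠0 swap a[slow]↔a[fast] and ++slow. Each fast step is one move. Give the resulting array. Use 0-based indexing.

[7, 6, 3, 2, 5, 9, 2, 0, 0, 0, 0, 0, 0]

(s=0,f=0) a[fast]=7≠0 swap→a[0]=7 → slow++,fast++
(s=1,f=1) a[fast]=6≠0 swap→a[1]=6 → slow++,fast++
(s=2,f=2) a[fast]=3≠0 swap→a[2]=3 → slow++,fast++
(s=3,f=3) a[fast]=2≠0 swap→a[3]=2 → slow++,fast++
(s=4,f=4) a[fast]=5≠0 swap→a[4]=5 → slow++,fast++
(s=5,f=5) a[fast]=0 → fast++
(s=5,f=6) a[fast]=9≠0 swap→a[5]=9 → slow++,fast++
(s=6,f=7) a[fast]=0 → fast++
(s=6,f=8) a[fast]=0 → fast++
(s=6,f=9) a[fast]=2≠0 swap→a[6]=2 → slow++,fast++
(s=7,f=10) a[fast]=0 → fast++
(s=7,f=11) a[fast]=0 → fast++
(s=7,f=12) a[fast]=0 → fast++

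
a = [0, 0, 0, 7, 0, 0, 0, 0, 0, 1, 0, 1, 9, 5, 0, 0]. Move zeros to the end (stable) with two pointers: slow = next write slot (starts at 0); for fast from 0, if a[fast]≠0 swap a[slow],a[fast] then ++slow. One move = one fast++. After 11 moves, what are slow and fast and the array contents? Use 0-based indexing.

(s=0,f=0) a[fast]=0 → fast++
(s=0,f=1) a[fast]=0 → fast++
(s=0,f=2) a[fast]=0 → fast++
(s=0,f=3) a[fast]=7≠0 swap→a[0]=7 → slow++,fast++
(s=1,f=4) a[fast]=0 → fast++
(s=1,f=5) a[fast]=0 → fast++
(s=1,f=6) a[fast]=0 → fast++
(s=1,f=7) a[fast]=0 → fast++
(s=1,f=8) a[fast]=0 → fast++
(s=1,f=9) a[fast]=1≠0 swap→a[1]=1 → slow++,fast++
(s=2,f=10) a[fast]=0 → fast++

slow=2, fast=11, a=[7, 1, 0, 0, 0, 0, 0, 0, 0, 0, 0, 1, 9, 5, 0, 0]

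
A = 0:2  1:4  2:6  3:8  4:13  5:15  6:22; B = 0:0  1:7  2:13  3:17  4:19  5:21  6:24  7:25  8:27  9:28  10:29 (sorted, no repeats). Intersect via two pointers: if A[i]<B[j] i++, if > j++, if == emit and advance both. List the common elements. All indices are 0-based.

intersection = [13]

[i=0,j=0] 2>0 → j++
[i=0,j=1] 2<7 → i++
[i=1,j=1] 4<7 → i++
[i=2,j=1] 6<7 → i++
[i=3,j=1] 8>7 → j++
[i=3,j=2] 8<13 → i++
[i=4,j=2] 13==13 emit → i++,j++
[i=5,j=3] 15<17 → i++
[i=6,j=3] 22>17 → j++
[i=6,j=4] 22>19 → j++
[i=6,j=5] 22>21 → j++
[i=6,j=6] 22<24 → i++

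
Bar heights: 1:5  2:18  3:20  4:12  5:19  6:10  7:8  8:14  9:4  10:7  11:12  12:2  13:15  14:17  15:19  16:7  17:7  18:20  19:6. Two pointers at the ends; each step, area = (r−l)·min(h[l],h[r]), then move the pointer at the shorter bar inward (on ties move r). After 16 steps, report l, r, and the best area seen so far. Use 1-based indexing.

[1,19] min(5,6)*18=90 best=90 * → l++
[2,19] min(18,6)*17=102 best=102 * → r--
[2,18] min(18,20)*16=288 best=288 * → l++
[3,18] min(20,20)*15=300 best=300 * → r--
[3,17] min(20,7)*14=98 best=300 → r--
[3,16] min(20,7)*13=91 best=300 → r--
[3,15] min(20,19)*12=228 best=300 → r--
[3,14] min(20,17)*11=187 best=300 → r--
[3,13] min(20,15)*10=150 best=300 → r--
[3,12] min(20,2)*9=18 best=300 → r--
[3,11] min(20,12)*8=96 best=300 → r--
[3,10] min(20,7)*7=49 best=300 → r--
[3,9] min(20,4)*6=24 best=300 → r--
[3,8] min(20,14)*5=70 best=300 → r--
[3,7] min(20,8)*4=32 best=300 → r--
[3,6] min(20,10)*3=30 best=300 → r--

l=3, r=5, best area=300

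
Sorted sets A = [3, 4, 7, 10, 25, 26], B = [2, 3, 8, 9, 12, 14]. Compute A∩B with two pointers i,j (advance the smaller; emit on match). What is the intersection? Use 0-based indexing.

i=0 j=0: 3>2, j++
i=0 j=1: 3==3 emit, i++,j++
i=1 j=2: 4<8, i++
i=2 j=2: 7<8, i++
i=3 j=2: 10>8, j++
i=3 j=3: 10>9, j++
i=3 j=4: 10<12, i++
i=4 j=4: 25>12, j++
i=4 j=5: 25>14, j++

intersection = [3]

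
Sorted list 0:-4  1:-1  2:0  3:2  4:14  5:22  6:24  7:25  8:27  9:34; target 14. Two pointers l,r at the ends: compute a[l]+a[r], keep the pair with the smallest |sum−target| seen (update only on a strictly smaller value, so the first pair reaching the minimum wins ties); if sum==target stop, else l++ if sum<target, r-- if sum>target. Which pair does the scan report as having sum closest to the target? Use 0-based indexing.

[0,9] -4+34=30 d=16 * → r--
[0,8] -4+27=23 d=9 * → r--
[0,7] -4+25=21 d=7 * → r--
[0,6] -4+24=20 d=6 * → r--
[0,5] -4+22=18 d=4 * → r--
[0,4] -4+14=10 d=4 → l++
[1,4] -1+14=13 d=1 * → l++
[2,4] 0+14=14 d=0 * → stop

pair (0, 14) with sum 14 (|Δ|=0)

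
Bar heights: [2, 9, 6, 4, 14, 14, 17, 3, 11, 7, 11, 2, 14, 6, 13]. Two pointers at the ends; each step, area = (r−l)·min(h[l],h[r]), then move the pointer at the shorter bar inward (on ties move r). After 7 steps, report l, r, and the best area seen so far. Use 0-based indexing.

l=0 r=14: min(2,13)*14=28 best=28 *, l++
l=1 r=14: min(9,13)*13=117 best=117 *, l++
l=2 r=14: min(6,13)*12=72 best=117, l++
l=3 r=14: min(4,13)*11=44 best=117, l++
l=4 r=14: min(14,13)*10=130 best=130 *, r--
l=4 r=13: min(14,6)*9=54 best=130, r--
l=4 r=12: min(14,14)*8=112 best=130, r--

l=4, r=11, best area=130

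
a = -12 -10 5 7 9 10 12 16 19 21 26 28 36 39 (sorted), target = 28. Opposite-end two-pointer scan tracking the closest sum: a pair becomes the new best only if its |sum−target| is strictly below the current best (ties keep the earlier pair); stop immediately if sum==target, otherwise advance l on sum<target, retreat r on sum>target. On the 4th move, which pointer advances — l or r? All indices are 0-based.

r

l=0 r=13: -12+39=27 d=1 *, l++
l=1 r=13: -10+39=29 d=1, r--
l=1 r=12: -10+36=26 d=2, l++
l=2 r=12: 5+36=41 d=13, r--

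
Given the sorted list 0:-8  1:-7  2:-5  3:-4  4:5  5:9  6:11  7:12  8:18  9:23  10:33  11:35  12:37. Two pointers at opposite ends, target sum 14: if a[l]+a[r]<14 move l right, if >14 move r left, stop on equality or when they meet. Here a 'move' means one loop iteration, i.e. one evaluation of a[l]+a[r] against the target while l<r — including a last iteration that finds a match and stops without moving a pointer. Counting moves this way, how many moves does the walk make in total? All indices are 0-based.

l=0 r=12: -8+37=29 >14, r--
l=0 r=11: -8+35=27 >14, r--
l=0 r=10: -8+33=25 >14, r--
l=0 r=9: -8+23=15 >14, r--
l=0 r=8: -8+18=10 <14, l++
l=1 r=8: -7+18=11 <14, l++
l=2 r=8: -5+18=13 <14, l++
l=3 r=8: -4+18=14, found

8 moves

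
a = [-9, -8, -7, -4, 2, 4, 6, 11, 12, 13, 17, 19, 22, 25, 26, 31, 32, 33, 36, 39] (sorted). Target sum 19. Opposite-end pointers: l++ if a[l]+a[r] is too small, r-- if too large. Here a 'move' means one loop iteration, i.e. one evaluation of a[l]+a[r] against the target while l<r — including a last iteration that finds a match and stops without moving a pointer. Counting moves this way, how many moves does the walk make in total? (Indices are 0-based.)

8 moves

[0,19] -9+39=30 >19 → r--
[0,18] -9+36=27 >19 → r--
[0,17] -9+33=24 >19 → r--
[0,16] -9+32=23 >19 → r--
[0,15] -9+31=22 >19 → r--
[0,14] -9+26=17 <19 → l++
[1,14] -8+26=18 <19 → l++
[2,14] -7+26=19 → found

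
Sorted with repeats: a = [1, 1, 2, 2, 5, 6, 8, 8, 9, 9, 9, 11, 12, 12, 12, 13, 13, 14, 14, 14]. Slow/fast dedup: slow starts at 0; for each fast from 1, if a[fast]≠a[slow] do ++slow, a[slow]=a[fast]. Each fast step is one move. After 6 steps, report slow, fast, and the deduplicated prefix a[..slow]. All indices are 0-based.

slow=0 fast=1: a[fast]=1=a[slow] dup, fast++
slow=0 fast=2: a[fast]=2≠a[slow]=1 write a[1]=2, slow++,fast++
slow=1 fast=3: a[fast]=2=a[slow] dup, fast++
slow=1 fast=4: a[fast]=5≠a[slow]=2 write a[2]=5, slow++,fast++
slow=2 fast=5: a[fast]=6≠a[slow]=5 write a[3]=6, slow++,fast++
slow=3 fast=6: a[fast]=8≠a[slow]=6 write a[4]=8, slow++,fast++

slow=4, fast=7, prefix=[1, 2, 5, 6, 8]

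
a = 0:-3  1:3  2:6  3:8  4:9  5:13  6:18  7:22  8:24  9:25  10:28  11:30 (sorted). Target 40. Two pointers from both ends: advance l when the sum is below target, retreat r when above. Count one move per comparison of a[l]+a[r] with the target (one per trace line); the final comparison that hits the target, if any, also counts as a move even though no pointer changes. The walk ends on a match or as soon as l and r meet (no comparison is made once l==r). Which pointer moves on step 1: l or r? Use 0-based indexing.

l=0 r=11: -3+30=27 <40, l++

l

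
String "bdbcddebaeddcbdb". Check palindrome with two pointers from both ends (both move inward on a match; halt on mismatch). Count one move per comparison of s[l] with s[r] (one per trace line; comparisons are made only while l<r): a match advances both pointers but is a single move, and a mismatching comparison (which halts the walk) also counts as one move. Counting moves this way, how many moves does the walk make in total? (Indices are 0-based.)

l=0 r=15: 'b'=='b', l++,r--
l=1 r=14: 'd'=='d', l++,r--
l=2 r=13: 'b'=='b', l++,r--
l=3 r=12: 'c'=='c', l++,r--
l=4 r=11: 'd'=='d', l++,r--
l=5 r=10: 'd'=='d', l++,r--
l=6 r=9: 'e'=='e', l++,r--
l=7 r=8: 'b'!='a', stop

8 moves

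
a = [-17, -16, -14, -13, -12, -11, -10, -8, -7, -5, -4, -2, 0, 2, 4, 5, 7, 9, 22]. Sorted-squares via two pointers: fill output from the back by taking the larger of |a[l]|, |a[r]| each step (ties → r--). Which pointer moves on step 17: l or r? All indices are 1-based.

r

l=1 r=19: |-17|<=|22| out[19]=484, r--
l=1 r=18: |-17|>|9| out[18]=289, l++
l=2 r=18: |-16|>|9| out[17]=256, l++
l=3 r=18: |-14|>|9| out[16]=196, l++
l=4 r=18: |-13|>|9| out[15]=169, l++
l=5 r=18: |-12|>|9| out[14]=144, l++
l=6 r=18: |-11|>|9| out[13]=121, l++
l=7 r=18: |-10|>|9| out[12]=100, l++
l=8 r=18: |-8|<=|9| out[11]=81, r--
l=8 r=17: |-8|>|7| out[10]=64, l++
l=9 r=17: |-7|<=|7| out[9]=49, r--
l=9 r=16: |-7|>|5| out[8]=49, l++
l=10 r=16: |-5|<=|5| out[7]=25, r--
l=10 r=15: |-5|>|4| out[6]=25, l++
l=11 r=15: |-4|<=|4| out[5]=16, r--
l=11 r=14: |-4|>|2| out[4]=16, l++
l=12 r=14: |-2|<=|2| out[3]=4, r--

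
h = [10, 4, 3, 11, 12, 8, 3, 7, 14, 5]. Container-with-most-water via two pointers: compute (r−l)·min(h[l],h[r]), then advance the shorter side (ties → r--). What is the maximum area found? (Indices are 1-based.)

max area = 80

l=1 r=10: min(10,5)*9=45 best=45 *, r--
l=1 r=9: min(10,14)*8=80 best=80 *, l++
l=2 r=9: min(4,14)*7=28 best=80, l++
l=3 r=9: min(3,14)*6=18 best=80, l++
l=4 r=9: min(11,14)*5=55 best=80, l++
l=5 r=9: min(12,14)*4=48 best=80, l++
l=6 r=9: min(8,14)*3=24 best=80, l++
l=7 r=9: min(3,14)*2=6 best=80, l++
l=8 r=9: min(7,14)*1=7 best=80, l++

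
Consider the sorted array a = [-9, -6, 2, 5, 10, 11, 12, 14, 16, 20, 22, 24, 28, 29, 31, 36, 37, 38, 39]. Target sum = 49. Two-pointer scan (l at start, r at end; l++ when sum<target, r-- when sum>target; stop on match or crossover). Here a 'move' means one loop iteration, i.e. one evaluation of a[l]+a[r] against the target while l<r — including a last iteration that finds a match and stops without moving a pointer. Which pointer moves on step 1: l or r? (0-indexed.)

l=0 r=18: -9+39=30 <49, l++

l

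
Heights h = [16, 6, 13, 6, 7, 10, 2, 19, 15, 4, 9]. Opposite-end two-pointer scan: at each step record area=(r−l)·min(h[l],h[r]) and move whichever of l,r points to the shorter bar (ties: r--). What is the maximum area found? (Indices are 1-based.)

l=1 r=11: min(16,9)*10=90 best=90 *, r--
l=1 r=10: min(16,4)*9=36 best=90, r--
l=1 r=9: min(16,15)*8=120 best=120 *, r--
l=1 r=8: min(16,19)*7=112 best=120, l++
l=2 r=8: min(6,19)*6=36 best=120, l++
l=3 r=8: min(13,19)*5=65 best=120, l++
l=4 r=8: min(6,19)*4=24 best=120, l++
l=5 r=8: min(7,19)*3=21 best=120, l++
l=6 r=8: min(10,19)*2=20 best=120, l++
l=7 r=8: min(2,19)*1=2 best=120, l++

max area = 120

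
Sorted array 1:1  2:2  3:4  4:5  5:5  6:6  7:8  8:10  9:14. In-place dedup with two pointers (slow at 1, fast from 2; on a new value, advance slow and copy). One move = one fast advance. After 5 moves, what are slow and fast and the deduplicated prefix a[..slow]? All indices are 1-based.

(s=1,f=2) a[fast]=2≠a[slow]=1 write a[2]=2 → slow++,fast++
(s=2,f=3) a[fast]=4≠a[slow]=2 write a[3]=4 → slow++,fast++
(s=3,f=4) a[fast]=5≠a[slow]=4 write a[4]=5 → slow++,fast++
(s=4,f=5) a[fast]=5=a[slow] dup → fast++
(s=4,f=6) a[fast]=6≠a[slow]=5 write a[5]=6 → slow++,fast++

slow=5, fast=7, prefix=[1, 2, 4, 5, 6]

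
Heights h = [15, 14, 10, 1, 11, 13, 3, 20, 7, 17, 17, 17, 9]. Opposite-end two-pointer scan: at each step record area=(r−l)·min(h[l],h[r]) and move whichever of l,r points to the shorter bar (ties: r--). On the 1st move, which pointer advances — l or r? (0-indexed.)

r

l=0 r=12: min(15,9)*12=108 best=108 *, r--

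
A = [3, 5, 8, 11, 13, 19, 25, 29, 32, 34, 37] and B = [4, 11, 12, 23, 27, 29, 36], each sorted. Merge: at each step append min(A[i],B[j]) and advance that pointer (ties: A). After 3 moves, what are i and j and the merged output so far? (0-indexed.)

i=0 j=0: A[i]=3<=B[j]=4 take 3, i++
i=1 j=0: A[i]=5>B[j]=4 take 4, j++
i=1 j=1: A[i]=5<=B[j]=11 take 5, i++

i=2, j=1, merged so far=[3, 4, 5]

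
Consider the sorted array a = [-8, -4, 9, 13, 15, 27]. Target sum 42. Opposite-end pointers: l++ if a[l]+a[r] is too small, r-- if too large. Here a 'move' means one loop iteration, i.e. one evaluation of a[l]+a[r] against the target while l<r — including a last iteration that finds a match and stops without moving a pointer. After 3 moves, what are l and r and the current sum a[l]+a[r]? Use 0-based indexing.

l=0 r=5: -8+27=19 <42, l++
l=1 r=5: -4+27=23 <42, l++
l=2 r=5: 9+27=36 <42, l++

l=3, r=5, sum=40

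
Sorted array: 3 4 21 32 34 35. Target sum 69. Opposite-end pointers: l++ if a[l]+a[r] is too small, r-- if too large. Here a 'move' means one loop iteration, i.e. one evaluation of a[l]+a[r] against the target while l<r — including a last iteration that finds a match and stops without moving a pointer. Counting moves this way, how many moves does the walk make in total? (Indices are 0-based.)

5 moves

l=0 r=5: 3+35=38 <69, l++
l=1 r=5: 4+35=39 <69, l++
l=2 r=5: 21+35=56 <69, l++
l=3 r=5: 32+35=67 <69, l++
l=4 r=5: 34+35=69, found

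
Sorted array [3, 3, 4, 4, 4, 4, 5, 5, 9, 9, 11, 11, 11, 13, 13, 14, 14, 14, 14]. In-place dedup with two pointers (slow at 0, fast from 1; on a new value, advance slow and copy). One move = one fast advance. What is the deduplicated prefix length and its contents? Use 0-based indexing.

length 7; prefix = [3, 4, 5, 9, 11, 13, 14]

(s=0,f=1) a[fast]=3=a[slow] dup → fast++
(s=0,f=2) a[fast]=4≠a[slow]=3 write a[1]=4 → slow++,fast++
(s=1,f=3) a[fast]=4=a[slow] dup → fast++
(s=1,f=4) a[fast]=4=a[slow] dup → fast++
(s=1,f=5) a[fast]=4=a[slow] dup → fast++
(s=1,f=6) a[fast]=5≠a[slow]=4 write a[2]=5 → slow++,fast++
(s=2,f=7) a[fast]=5=a[slow] dup → fast++
(s=2,f=8) a[fast]=9≠a[slow]=5 write a[3]=9 → slow++,fast++
(s=3,f=9) a[fast]=9=a[slow] dup → fast++
(s=3,f=10) a[fast]=11≠a[slow]=9 write a[4]=11 → slow++,fast++
(s=4,f=11) a[fast]=11=a[slow] dup → fast++
(s=4,f=12) a[fast]=11=a[slow] dup → fast++
(s=4,f=13) a[fast]=13≠a[slow]=11 write a[5]=13 → slow++,fast++
(s=5,f=14) a[fast]=13=a[slow] dup → fast++
(s=5,f=15) a[fast]=14≠a[slow]=13 write a[6]=14 → slow++,fast++
(s=6,f=16) a[fast]=14=a[slow] dup → fast++
(s=6,f=17) a[fast]=14=a[slow] dup → fast++
(s=6,f=18) a[fast]=14=a[slow] dup → fast++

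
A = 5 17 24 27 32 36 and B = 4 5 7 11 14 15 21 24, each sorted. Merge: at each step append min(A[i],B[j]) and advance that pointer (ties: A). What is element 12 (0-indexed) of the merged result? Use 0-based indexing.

[i=0,j=0] A[i]=5>B[j]=4 take 4 → j++
[i=0,j=1] A[i]=5<=B[j]=5 take 5 → i++
[i=1,j=1] A[i]=17>B[j]=5 take 5 → j++
[i=1,j=2] A[i]=17>B[j]=7 take 7 → j++
[i=1,j=3] A[i]=17>B[j]=11 take 11 → j++
[i=1,j=4] A[i]=17>B[j]=14 take 14 → j++
[i=1,j=5] A[i]=17>B[j]=15 take 15 → j++
[i=1,j=6] A[i]=17<=B[j]=21 take 17 → i++
[i=2,j=6] A[i]=24>B[j]=21 take 21 → j++
[i=2,j=7] A[i]=24<=B[j]=24 take 24 → i++
[i=3,j=7] A[i]=27>B[j]=24 take 24 → j++
[i=3,j=8] B done, take A[i]=27 → i++
[i=4,j=8] B done, take A[i]=32 → i++
[i=5,j=8] B done, take A[i]=36 → i++

merged[12] = 32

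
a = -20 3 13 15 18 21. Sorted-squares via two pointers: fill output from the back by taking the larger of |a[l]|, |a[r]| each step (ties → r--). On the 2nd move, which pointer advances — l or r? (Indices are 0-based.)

l=0 r=5: |-20|<=|21| out[5]=441, r--
l=0 r=4: |-20|>|18| out[4]=400, l++

l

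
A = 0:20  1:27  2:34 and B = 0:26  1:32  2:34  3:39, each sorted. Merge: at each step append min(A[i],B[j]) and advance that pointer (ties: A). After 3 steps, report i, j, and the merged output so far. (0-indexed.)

i=2, j=1, merged so far=[20, 26, 27]

[i=0,j=0] A[i]=20<=B[j]=26 take 20 → i++
[i=1,j=0] A[i]=27>B[j]=26 take 26 → j++
[i=1,j=1] A[i]=27<=B[j]=32 take 27 → i++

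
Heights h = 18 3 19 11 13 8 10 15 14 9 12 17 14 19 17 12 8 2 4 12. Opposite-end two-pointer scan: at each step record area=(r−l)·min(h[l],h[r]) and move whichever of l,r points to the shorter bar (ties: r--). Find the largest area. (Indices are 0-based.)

l=0 r=19: min(18,12)*19=228 best=228 *, r--
l=0 r=18: min(18,4)*18=72 best=228, r--
l=0 r=17: min(18,2)*17=34 best=228, r--
l=0 r=16: min(18,8)*16=128 best=228, r--
l=0 r=15: min(18,12)*15=180 best=228, r--
l=0 r=14: min(18,17)*14=238 best=238 *, r--
l=0 r=13: min(18,19)*13=234 best=238, l++
l=1 r=13: min(3,19)*12=36 best=238, l++
l=2 r=13: min(19,19)*11=209 best=238, r--
l=2 r=12: min(19,14)*10=140 best=238, r--
l=2 r=11: min(19,17)*9=153 best=238, r--
l=2 r=10: min(19,12)*8=96 best=238, r--
l=2 r=9: min(19,9)*7=63 best=238, r--
l=2 r=8: min(19,14)*6=84 best=238, r--
l=2 r=7: min(19,15)*5=75 best=238, r--
l=2 r=6: min(19,10)*4=40 best=238, r--
l=2 r=5: min(19,8)*3=24 best=238, r--
l=2 r=4: min(19,13)*2=26 best=238, r--
l=2 r=3: min(19,11)*1=11 best=238, r--

max area = 238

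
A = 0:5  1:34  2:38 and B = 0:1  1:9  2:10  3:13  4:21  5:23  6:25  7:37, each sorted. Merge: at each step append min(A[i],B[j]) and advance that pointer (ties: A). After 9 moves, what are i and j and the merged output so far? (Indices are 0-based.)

i=0 j=0: A[i]=5>B[j]=1 take 1, j++
i=0 j=1: A[i]=5<=B[j]=9 take 5, i++
i=1 j=1: A[i]=34>B[j]=9 take 9, j++
i=1 j=2: A[i]=34>B[j]=10 take 10, j++
i=1 j=3: A[i]=34>B[j]=13 take 13, j++
i=1 j=4: A[i]=34>B[j]=21 take 21, j++
i=1 j=5: A[i]=34>B[j]=23 take 23, j++
i=1 j=6: A[i]=34>B[j]=25 take 25, j++
i=1 j=7: A[i]=34<=B[j]=37 take 34, i++

i=2, j=7, merged so far=[1, 5, 9, 10, 13, 21, 23, 25, 34]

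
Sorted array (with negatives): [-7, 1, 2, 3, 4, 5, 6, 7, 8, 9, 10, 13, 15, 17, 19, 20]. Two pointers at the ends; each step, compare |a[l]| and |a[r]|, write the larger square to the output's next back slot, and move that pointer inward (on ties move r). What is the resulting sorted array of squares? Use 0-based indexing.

[1, 4, 9, 16, 25, 36, 49, 49, 64, 81, 100, 169, 225, 289, 361, 400]

l=0 r=15: |-7|<=|20| out[15]=400, r--
l=0 r=14: |-7|<=|19| out[14]=361, r--
l=0 r=13: |-7|<=|17| out[13]=289, r--
l=0 r=12: |-7|<=|15| out[12]=225, r--
l=0 r=11: |-7|<=|13| out[11]=169, r--
l=0 r=10: |-7|<=|10| out[10]=100, r--
l=0 r=9: |-7|<=|9| out[9]=81, r--
l=0 r=8: |-7|<=|8| out[8]=64, r--
l=0 r=7: |-7|<=|7| out[7]=49, r--
l=0 r=6: |-7|>|6| out[6]=49, l++
l=1 r=6: |1|<=|6| out[5]=36, r--
l=1 r=5: |1|<=|5| out[4]=25, r--
l=1 r=4: |1|<=|4| out[3]=16, r--
l=1 r=3: |1|<=|3| out[2]=9, r--
l=1 r=2: |1|<=|2| out[1]=4, r--
l=1 r=1: |1|<=|1| out[0]=1, r--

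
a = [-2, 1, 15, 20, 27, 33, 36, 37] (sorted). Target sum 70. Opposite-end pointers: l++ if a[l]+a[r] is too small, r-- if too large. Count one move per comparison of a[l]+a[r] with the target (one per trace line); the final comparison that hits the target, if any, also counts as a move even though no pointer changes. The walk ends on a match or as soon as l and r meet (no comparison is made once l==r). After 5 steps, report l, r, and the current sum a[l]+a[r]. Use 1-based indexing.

l=1 r=8: -2+37=35 <70, l++
l=2 r=8: 1+37=38 <70, l++
l=3 r=8: 15+37=52 <70, l++
l=4 r=8: 20+37=57 <70, l++
l=5 r=8: 27+37=64 <70, l++

l=6, r=8, sum=70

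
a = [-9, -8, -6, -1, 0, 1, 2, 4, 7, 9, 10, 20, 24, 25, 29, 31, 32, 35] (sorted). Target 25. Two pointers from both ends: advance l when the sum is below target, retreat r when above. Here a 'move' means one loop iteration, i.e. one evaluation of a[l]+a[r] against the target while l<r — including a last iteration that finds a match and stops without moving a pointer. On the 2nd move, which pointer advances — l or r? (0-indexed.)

[0,17] -9+35=26 >25 → r--
[0,16] -9+32=23 <25 → l++

l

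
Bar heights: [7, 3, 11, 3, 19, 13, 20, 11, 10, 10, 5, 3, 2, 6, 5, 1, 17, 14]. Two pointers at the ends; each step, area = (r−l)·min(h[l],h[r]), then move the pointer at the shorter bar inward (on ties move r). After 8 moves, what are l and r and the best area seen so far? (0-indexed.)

l=4, r=13, best area=204

[0,17] min(7,14)*17=119 best=119 * → l++
[1,17] min(3,14)*16=48 best=119 → l++
[2,17] min(11,14)*15=165 best=165 * → l++
[3,17] min(3,14)*14=42 best=165 → l++
[4,17] min(19,14)*13=182 best=182 * → r--
[4,16] min(19,17)*12=204 best=204 * → r--
[4,15] min(19,1)*11=11 best=204 → r--
[4,14] min(19,5)*10=50 best=204 → r--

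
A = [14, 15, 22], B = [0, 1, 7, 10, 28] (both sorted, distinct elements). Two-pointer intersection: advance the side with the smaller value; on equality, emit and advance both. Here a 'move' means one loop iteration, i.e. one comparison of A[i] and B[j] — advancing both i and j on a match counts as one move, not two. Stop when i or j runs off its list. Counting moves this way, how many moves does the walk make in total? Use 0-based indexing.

7 moves

[i=0,j=0] 14>0 → j++
[i=0,j=1] 14>1 → j++
[i=0,j=2] 14>7 → j++
[i=0,j=3] 14>10 → j++
[i=0,j=4] 14<28 → i++
[i=1,j=4] 15<28 → i++
[i=2,j=4] 22<28 → i++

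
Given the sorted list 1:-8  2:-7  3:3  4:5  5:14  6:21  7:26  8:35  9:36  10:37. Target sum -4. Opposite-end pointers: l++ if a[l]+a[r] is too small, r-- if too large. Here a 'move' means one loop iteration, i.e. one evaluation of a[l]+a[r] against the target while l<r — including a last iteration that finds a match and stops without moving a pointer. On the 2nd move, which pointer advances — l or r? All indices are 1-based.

[1,10] -8+37=29 >-4 → r--
[1,9] -8+36=28 >-4 → r--

r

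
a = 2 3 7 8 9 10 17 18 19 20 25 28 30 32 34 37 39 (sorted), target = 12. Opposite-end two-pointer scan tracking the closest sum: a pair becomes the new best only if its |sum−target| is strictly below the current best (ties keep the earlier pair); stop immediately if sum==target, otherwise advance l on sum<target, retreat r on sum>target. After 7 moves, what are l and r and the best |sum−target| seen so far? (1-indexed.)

l=1, r=10, best |Δ|=15

l=1 r=17: 2+39=41 d=29 *, r--
l=1 r=16: 2+37=39 d=27 *, r--
l=1 r=15: 2+34=36 d=24 *, r--
l=1 r=14: 2+32=34 d=22 *, r--
l=1 r=13: 2+30=32 d=20 *, r--
l=1 r=12: 2+28=30 d=18 *, r--
l=1 r=11: 2+25=27 d=15 *, r--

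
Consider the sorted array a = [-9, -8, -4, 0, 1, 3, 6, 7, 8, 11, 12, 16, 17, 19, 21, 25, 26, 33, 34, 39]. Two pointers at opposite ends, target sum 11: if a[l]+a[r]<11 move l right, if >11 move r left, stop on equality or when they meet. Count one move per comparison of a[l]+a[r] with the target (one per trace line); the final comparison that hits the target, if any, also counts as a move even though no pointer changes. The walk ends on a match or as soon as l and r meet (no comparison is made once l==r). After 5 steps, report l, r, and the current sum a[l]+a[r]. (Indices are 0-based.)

l=0 r=19: -9+39=30 >11, r--
l=0 r=18: -9+34=25 >11, r--
l=0 r=17: -9+33=24 >11, r--
l=0 r=16: -9+26=17 >11, r--
l=0 r=15: -9+25=16 >11, r--

l=0, r=14, sum=12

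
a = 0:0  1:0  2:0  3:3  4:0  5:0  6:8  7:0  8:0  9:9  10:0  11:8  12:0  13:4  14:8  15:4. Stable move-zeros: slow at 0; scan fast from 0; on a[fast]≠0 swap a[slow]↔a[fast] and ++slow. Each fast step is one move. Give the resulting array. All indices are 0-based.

[3, 8, 9, 8, 4, 8, 4, 0, 0, 0, 0, 0, 0, 0, 0, 0]

slow=0 fast=0: a[fast]=0, fast++
slow=0 fast=1: a[fast]=0, fast++
slow=0 fast=2: a[fast]=0, fast++
slow=0 fast=3: a[fast]=3≠0 swap→a[0]=3, slow++,fast++
slow=1 fast=4: a[fast]=0, fast++
slow=1 fast=5: a[fast]=0, fast++
slow=1 fast=6: a[fast]=8≠0 swap→a[1]=8, slow++,fast++
slow=2 fast=7: a[fast]=0, fast++
slow=2 fast=8: a[fast]=0, fast++
slow=2 fast=9: a[fast]=9≠0 swap→a[2]=9, slow++,fast++
slow=3 fast=10: a[fast]=0, fast++
slow=3 fast=11: a[fast]=8≠0 swap→a[3]=8, slow++,fast++
slow=4 fast=12: a[fast]=0, fast++
slow=4 fast=13: a[fast]=4≠0 swap→a[4]=4, slow++,fast++
slow=5 fast=14: a[fast]=8≠0 swap→a[5]=8, slow++,fast++
slow=6 fast=15: a[fast]=4≠0 swap→a[6]=4, slow++,fast++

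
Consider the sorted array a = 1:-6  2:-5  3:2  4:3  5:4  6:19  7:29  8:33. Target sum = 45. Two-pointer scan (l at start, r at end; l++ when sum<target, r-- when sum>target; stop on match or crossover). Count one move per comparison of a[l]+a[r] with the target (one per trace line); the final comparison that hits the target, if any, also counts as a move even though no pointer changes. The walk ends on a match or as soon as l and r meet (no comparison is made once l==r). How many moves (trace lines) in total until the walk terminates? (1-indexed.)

l=1 r=8: -6+33=27 <45, l++
l=2 r=8: -5+33=28 <45, l++
l=3 r=8: 2+33=35 <45, l++
l=4 r=8: 3+33=36 <45, l++
l=5 r=8: 4+33=37 <45, l++
l=6 r=8: 19+33=52 >45, r--
l=6 r=7: 19+29=48 >45, r--

7 moves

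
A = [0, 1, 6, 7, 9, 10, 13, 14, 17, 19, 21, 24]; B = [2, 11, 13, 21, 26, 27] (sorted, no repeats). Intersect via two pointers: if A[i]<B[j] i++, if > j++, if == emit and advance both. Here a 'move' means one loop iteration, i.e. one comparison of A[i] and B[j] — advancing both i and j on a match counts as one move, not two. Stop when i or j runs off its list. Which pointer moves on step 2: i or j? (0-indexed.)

[i=0,j=0] 0<2 → i++
[i=1,j=0] 1<2 → i++

i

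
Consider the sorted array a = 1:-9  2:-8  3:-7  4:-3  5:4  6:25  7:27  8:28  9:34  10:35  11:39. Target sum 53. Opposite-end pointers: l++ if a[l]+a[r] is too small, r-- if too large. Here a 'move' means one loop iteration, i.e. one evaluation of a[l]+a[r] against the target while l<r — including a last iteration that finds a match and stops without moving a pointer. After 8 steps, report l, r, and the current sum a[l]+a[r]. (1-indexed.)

l=1 r=11: -9+39=30 <53, l++
l=2 r=11: -8+39=31 <53, l++
l=3 r=11: -7+39=32 <53, l++
l=4 r=11: -3+39=36 <53, l++
l=5 r=11: 4+39=43 <53, l++
l=6 r=11: 25+39=64 >53, r--
l=6 r=10: 25+35=60 >53, r--
l=6 r=9: 25+34=59 >53, r--

l=6, r=8, sum=53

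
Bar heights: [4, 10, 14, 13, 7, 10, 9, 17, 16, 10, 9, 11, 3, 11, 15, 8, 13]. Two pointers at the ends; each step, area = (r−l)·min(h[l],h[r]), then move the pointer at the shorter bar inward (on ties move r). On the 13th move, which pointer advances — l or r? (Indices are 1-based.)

[1,17] min(4,13)*16=64 best=64 * → l++
[2,17] min(10,13)*15=150 best=150 * → l++
[3,17] min(14,13)*14=182 best=182 * → r--
[3,16] min(14,8)*13=104 best=182 → r--
[3,15] min(14,15)*12=168 best=182 → l++
[4,15] min(13,15)*11=143 best=182 → l++
[5,15] min(7,15)*10=70 best=182 → l++
[6,15] min(10,15)*9=90 best=182 → l++
[7,15] min(9,15)*8=72 best=182 → l++
[8,15] min(17,15)*7=105 best=182 → r--
[8,14] min(17,11)*6=66 best=182 → r--
[8,13] min(17,3)*5=15 best=182 → r--
[8,12] min(17,11)*4=44 best=182 → r--

r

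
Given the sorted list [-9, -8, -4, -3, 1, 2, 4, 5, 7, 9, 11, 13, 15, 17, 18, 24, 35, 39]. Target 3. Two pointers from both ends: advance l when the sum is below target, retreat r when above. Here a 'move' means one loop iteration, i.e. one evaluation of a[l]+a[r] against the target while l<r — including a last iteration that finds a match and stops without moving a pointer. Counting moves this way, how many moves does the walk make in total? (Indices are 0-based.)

l=0 r=17: -9+39=30 >3, r--
l=0 r=16: -9+35=26 >3, r--
l=0 r=15: -9+24=15 >3, r--
l=0 r=14: -9+18=9 >3, r--
l=0 r=13: -9+17=8 >3, r--
l=0 r=12: -9+15=6 >3, r--
l=0 r=11: -9+13=4 >3, r--
l=0 r=10: -9+11=2 <3, l++
l=1 r=10: -8+11=3, found

9 moves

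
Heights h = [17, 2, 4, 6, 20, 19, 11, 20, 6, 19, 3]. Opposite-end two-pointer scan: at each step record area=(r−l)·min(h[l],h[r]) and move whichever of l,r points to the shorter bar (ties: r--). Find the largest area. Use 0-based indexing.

[0,10] min(17,3)*10=30 best=30 * → r--
[0,9] min(17,19)*9=153 best=153 * → l++
[1,9] min(2,19)*8=16 best=153 → l++
[2,9] min(4,19)*7=28 best=153 → l++
[3,9] min(6,19)*6=36 best=153 → l++
[4,9] min(20,19)*5=95 best=153 → r--
[4,8] min(20,6)*4=24 best=153 → r--
[4,7] min(20,20)*3=60 best=153 → r--
[4,6] min(20,11)*2=22 best=153 → r--
[4,5] min(20,19)*1=19 best=153 → r--

max area = 153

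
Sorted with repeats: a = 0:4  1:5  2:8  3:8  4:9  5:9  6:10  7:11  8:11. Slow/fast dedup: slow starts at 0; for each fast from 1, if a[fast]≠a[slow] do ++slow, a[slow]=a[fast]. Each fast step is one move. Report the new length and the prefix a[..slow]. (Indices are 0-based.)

slow=0 fast=1: a[fast]=5≠a[slow]=4 write a[1]=5, slow++,fast++
slow=1 fast=2: a[fast]=8≠a[slow]=5 write a[2]=8, slow++,fast++
slow=2 fast=3: a[fast]=8=a[slow] dup, fast++
slow=2 fast=4: a[fast]=9≠a[slow]=8 write a[3]=9, slow++,fast++
slow=3 fast=5: a[fast]=9=a[slow] dup, fast++
slow=3 fast=6: a[fast]=10≠a[slow]=9 write a[4]=10, slow++,fast++
slow=4 fast=7: a[fast]=11≠a[slow]=10 write a[5]=11, slow++,fast++
slow=5 fast=8: a[fast]=11=a[slow] dup, fast++

length 6; prefix = [4, 5, 8, 9, 10, 11]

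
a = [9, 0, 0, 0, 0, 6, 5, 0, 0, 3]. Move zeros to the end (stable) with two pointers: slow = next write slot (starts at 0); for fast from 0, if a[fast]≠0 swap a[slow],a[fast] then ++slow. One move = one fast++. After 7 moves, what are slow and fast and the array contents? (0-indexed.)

(s=0,f=0) a[fast]=9≠0 swap→a[0]=9 → slow++,fast++
(s=1,f=1) a[fast]=0 → fast++
(s=1,f=2) a[fast]=0 → fast++
(s=1,f=3) a[fast]=0 → fast++
(s=1,f=4) a[fast]=0 → fast++
(s=1,f=5) a[fast]=6≠0 swap→a[1]=6 → slow++,fast++
(s=2,f=6) a[fast]=5≠0 swap→a[2]=5 → slow++,fast++

slow=3, fast=7, a=[9, 6, 5, 0, 0, 0, 0, 0, 0, 3]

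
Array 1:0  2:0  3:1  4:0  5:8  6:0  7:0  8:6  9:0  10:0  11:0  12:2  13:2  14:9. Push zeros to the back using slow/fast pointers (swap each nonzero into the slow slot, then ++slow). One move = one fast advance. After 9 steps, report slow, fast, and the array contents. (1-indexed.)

slow=1 fast=1: a[fast]=0, fast++
slow=1 fast=2: a[fast]=0, fast++
slow=1 fast=3: a[fast]=1≠0 swap→a[1]=1, slow++,fast++
slow=2 fast=4: a[fast]=0, fast++
slow=2 fast=5: a[fast]=8≠0 swap→a[2]=8, slow++,fast++
slow=3 fast=6: a[fast]=0, fast++
slow=3 fast=7: a[fast]=0, fast++
slow=3 fast=8: a[fast]=6≠0 swap→a[3]=6, slow++,fast++
slow=4 fast=9: a[fast]=0, fast++

slow=4, fast=10, a=[1, 8, 6, 0, 0, 0, 0, 0, 0, 0, 0, 2, 2, 9]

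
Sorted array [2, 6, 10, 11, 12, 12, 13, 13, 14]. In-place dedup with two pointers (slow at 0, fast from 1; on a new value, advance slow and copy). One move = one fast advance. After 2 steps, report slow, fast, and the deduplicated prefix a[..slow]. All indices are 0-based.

slow=2, fast=3, prefix=[2, 6, 10]

(s=0,f=1) a[fast]=6≠a[slow]=2 write a[1]=6 → slow++,fast++
(s=1,f=2) a[fast]=10≠a[slow]=6 write a[2]=10 → slow++,fast++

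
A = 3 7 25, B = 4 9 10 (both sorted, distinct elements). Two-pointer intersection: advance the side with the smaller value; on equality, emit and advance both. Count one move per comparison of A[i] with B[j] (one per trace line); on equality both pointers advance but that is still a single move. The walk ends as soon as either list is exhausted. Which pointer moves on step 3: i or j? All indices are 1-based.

[i=1,j=1] 3<4 → i++
[i=2,j=1] 7>4 → j++
[i=2,j=2] 7<9 → i++

i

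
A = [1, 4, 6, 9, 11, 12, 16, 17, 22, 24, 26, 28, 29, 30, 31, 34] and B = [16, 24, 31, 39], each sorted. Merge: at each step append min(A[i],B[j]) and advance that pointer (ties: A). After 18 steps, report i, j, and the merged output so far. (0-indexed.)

[i=0,j=0] A[i]=1<=B[j]=16 take 1 → i++
[i=1,j=0] A[i]=4<=B[j]=16 take 4 → i++
[i=2,j=0] A[i]=6<=B[j]=16 take 6 → i++
[i=3,j=0] A[i]=9<=B[j]=16 take 9 → i++
[i=4,j=0] A[i]=11<=B[j]=16 take 11 → i++
[i=5,j=0] A[i]=12<=B[j]=16 take 12 → i++
[i=6,j=0] A[i]=16<=B[j]=16 take 16 → i++
[i=7,j=0] A[i]=17>B[j]=16 take 16 → j++
[i=7,j=1] A[i]=17<=B[j]=24 take 17 → i++
[i=8,j=1] A[i]=22<=B[j]=24 take 22 → i++
[i=9,j=1] A[i]=24<=B[j]=24 take 24 → i++
[i=10,j=1] A[i]=26>B[j]=24 take 24 → j++
[i=10,j=2] A[i]=26<=B[j]=31 take 26 → i++
[i=11,j=2] A[i]=28<=B[j]=31 take 28 → i++
[i=12,j=2] A[i]=29<=B[j]=31 take 29 → i++
[i=13,j=2] A[i]=30<=B[j]=31 take 30 → i++
[i=14,j=2] A[i]=31<=B[j]=31 take 31 → i++
[i=15,j=2] A[i]=34>B[j]=31 take 31 → j++

i=15, j=3, merged so far=[1, 4, 6, 9, 11, 12, 16, 16, 17, 22, 24, 24, 26, 28, 29, 30, 31, 31]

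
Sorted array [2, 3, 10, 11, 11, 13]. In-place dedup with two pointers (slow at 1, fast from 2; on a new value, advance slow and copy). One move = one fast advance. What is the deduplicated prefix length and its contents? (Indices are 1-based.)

slow=1 fast=2: a[fast]=3≠a[slow]=2 write a[2]=3, slow++,fast++
slow=2 fast=3: a[fast]=10≠a[slow]=3 write a[3]=10, slow++,fast++
slow=3 fast=4: a[fast]=11≠a[slow]=10 write a[4]=11, slow++,fast++
slow=4 fast=5: a[fast]=11=a[slow] dup, fast++
slow=4 fast=6: a[fast]=13≠a[slow]=11 write a[5]=13, slow++,fast++

length 5; prefix = [2, 3, 10, 11, 13]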